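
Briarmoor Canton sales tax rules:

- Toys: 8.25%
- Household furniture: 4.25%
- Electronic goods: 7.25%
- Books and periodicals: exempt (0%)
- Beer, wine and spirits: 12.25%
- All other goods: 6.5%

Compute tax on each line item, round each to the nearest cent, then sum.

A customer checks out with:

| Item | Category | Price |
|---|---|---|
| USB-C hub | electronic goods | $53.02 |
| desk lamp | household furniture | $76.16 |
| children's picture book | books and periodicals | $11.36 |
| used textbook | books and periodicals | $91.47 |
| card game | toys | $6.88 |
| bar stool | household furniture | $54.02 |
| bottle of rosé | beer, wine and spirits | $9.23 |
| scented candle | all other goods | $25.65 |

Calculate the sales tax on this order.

USB-C hub $53.02: electronic goods → 7.25% → $3.84
Desk lamp $76.16: household furniture → 4.25% → $3.24
Children's picture book $11.36: books and periodicals → 0% → $0.00
Used textbook $91.47: books and periodicals → 0% → $0.00
Card game $6.88: toys → 8.25% → $0.57
Bar stool $54.02: household furniture → 4.25% → $2.30
Bottle of rosé $9.23: beer, wine and spirits → 12.25% → $1.13
Scented candle $25.65: all other goods → 6.5% → $1.67
Total tax = $3.84 + $3.24 + $0.57 + $2.30 + $1.13 + $1.67 = $12.75

$12.75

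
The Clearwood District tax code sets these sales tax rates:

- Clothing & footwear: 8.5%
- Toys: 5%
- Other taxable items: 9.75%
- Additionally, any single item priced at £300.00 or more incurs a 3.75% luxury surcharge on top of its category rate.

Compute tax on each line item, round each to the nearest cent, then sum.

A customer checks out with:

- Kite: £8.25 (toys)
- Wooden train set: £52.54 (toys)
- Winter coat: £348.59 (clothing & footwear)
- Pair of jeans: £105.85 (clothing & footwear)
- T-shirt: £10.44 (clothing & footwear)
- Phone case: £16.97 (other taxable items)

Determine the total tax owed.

£57.28

Kite £8.25: toys → 5% → £0.41
Wooden train set £52.54: toys → 5% → £2.63
Winter coat £348.59: clothing & footwear → 8.5% + 3.75% surcharge = 12.25% → £42.70
Pair of jeans £105.85: clothing & footwear → 8.5% → £9.00
T-shirt £10.44: clothing & footwear → 8.5% → £0.89
Phone case £16.97: other taxable items → 9.75% → £1.65
Total tax = £0.41 + £2.63 + £42.70 + £9.00 + £0.89 + £1.65 = £57.28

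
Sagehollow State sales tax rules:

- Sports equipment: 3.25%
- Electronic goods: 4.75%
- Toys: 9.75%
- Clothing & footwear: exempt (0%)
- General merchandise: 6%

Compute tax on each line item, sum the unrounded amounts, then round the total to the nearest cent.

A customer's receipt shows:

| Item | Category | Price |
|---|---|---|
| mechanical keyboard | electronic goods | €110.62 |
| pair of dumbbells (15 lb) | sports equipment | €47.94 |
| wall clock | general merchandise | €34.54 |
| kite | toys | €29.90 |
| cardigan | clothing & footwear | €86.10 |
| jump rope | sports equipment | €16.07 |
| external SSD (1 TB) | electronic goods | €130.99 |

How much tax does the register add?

Mechanical keyboard €110.62: electronic goods → 4.75% → €5.25445
Pair of dumbbells (15 lb) €47.94: sports equipment → 3.25% → €1.55805
Wall clock €34.54: general merchandise → 6% → €2.0724
Kite €29.90: toys → 9.75% → €2.91525
Cardigan €86.10: clothing & footwear → 0% → €0.00
Jump rope €16.07: sports equipment → 3.25% → €0.522275
External SSD (1 TB) €130.99: electronic goods → 4.75% → €6.222025
Unrounded tax sum = €18.54445 → €18.54

€18.54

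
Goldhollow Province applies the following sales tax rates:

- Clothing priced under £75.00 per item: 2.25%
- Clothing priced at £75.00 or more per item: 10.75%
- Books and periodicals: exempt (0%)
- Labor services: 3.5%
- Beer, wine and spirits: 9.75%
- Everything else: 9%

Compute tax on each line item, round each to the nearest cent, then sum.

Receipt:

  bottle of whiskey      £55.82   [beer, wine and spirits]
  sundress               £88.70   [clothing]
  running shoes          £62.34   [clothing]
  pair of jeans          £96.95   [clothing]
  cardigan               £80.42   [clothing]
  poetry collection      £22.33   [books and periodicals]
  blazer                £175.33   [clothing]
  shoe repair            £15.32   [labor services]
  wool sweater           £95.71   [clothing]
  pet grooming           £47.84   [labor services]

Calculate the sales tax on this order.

£66.80

Bottle of whiskey £55.82: beer, wine and spirits → 9.75% → £5.44
Sundress £88.70: clothing, £75.00 or more → 10.75% → £9.54
Running shoes £62.34: clothing, under £75.00 → 2.25% → £1.40
Pair of jeans £96.95: clothing, £75.00 or more → 10.75% → £10.42
Cardigan £80.42: clothing, £75.00 or more → 10.75% → £8.65
Poetry collection £22.33: books and periodicals → 0% → £0.00
Blazer £175.33: clothing, £75.00 or more → 10.75% → £18.85
Shoe repair £15.32: labor services → 3.5% → £0.54
Wool sweater £95.71: clothing, £75.00 or more → 10.75% → £10.29
Pet grooming £47.84: labor services → 3.5% → £1.67
Total tax = £5.44 + £9.54 + £1.40 + £10.42 + £8.65 + £18.85 + £0.54 + £10.29 + £1.67 = £66.80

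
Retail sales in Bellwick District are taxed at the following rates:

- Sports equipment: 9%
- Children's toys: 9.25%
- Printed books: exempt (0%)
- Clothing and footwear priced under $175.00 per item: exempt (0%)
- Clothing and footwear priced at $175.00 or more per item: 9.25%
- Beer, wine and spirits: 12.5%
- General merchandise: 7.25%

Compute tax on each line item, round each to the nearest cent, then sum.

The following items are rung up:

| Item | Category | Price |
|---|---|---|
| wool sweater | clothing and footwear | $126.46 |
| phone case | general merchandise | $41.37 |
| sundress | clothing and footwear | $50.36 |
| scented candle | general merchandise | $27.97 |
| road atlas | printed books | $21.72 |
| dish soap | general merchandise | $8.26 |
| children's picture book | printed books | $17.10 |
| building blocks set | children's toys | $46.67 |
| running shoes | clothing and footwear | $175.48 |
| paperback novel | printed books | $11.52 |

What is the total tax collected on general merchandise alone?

$5.63

Phone case $41.37: general merchandise → 7.25% → $3.00
Scented candle $27.97: general merchandise → 7.25% → $2.03
Dish soap $8.26: general merchandise → 7.25% → $0.60
Tax on general merchandise = $3.00 + $2.03 + $0.60 = $5.63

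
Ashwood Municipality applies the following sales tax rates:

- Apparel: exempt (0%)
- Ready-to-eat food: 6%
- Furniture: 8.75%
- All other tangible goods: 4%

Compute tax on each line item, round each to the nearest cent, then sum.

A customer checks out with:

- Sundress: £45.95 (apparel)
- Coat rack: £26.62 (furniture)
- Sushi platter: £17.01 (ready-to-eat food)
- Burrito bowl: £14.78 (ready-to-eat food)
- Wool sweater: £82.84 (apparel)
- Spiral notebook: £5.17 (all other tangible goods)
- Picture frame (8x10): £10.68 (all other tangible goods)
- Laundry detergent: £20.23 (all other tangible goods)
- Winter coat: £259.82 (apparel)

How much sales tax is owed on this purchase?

Sundress £45.95: apparel → 0% → £0.00
Coat rack £26.62: furniture → 8.75% → £2.33
Sushi platter £17.01: ready-to-eat food → 6% → £1.02
Burrito bowl £14.78: ready-to-eat food → 6% → £0.89
Wool sweater £82.84: apparel → 0% → £0.00
Spiral notebook £5.17: all other tangible goods → 4% → £0.21
Picture frame (8x10) £10.68: all other tangible goods → 4% → £0.43
Laundry detergent £20.23: all other tangible goods → 4% → £0.81
Winter coat £259.82: apparel → 0% → £0.00
Total tax = £2.33 + £1.02 + £0.89 + £0.21 + £0.43 + £0.81 = £5.69

£5.69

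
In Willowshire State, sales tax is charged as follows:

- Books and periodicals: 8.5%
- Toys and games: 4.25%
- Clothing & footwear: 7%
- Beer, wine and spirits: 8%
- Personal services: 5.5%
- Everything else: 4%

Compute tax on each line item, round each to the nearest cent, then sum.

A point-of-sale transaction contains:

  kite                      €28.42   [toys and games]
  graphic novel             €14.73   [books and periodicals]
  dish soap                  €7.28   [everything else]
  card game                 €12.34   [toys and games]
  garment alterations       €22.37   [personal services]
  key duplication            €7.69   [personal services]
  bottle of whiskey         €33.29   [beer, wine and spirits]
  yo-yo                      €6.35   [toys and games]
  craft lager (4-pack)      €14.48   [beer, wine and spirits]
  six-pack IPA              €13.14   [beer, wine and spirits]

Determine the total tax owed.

€10.06

Kite €28.42: toys and games → 4.25% → €1.21
Graphic novel €14.73: books and periodicals → 8.5% → €1.25
Dish soap €7.28: everything else → 4% → €0.29
Card game €12.34: toys and games → 4.25% → €0.52
Garment alterations €22.37: personal services → 5.5% → €1.23
Key duplication €7.69: personal services → 5.5% → €0.42
Bottle of whiskey €33.29: beer, wine and spirits → 8% → €2.66
Yo-yo €6.35: toys and games → 4.25% → €0.27
Craft lager (4-pack) €14.48: beer, wine and spirits → 8% → €1.16
Six-pack IPA €13.14: beer, wine and spirits → 8% → €1.05
Total tax = €1.21 + €1.25 + €0.29 + €0.52 + €1.23 + €0.42 + €2.66 + €0.27 + €1.16 + €1.05 = €10.06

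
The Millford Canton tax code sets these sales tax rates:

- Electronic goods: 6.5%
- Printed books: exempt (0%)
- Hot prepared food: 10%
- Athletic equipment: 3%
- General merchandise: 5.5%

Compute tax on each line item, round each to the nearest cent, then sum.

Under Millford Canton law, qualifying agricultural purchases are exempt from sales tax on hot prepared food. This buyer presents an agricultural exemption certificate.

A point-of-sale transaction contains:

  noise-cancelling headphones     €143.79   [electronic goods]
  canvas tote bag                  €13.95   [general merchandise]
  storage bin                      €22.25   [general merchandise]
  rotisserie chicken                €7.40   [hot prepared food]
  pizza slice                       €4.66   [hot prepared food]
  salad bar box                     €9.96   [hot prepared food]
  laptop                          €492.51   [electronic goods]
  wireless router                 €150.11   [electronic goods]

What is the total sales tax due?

€53.11

Noise-cancelling headphones €143.79: electronic goods → 6.5% → €9.35
Canvas tote bag €13.95: general merchandise → 5.5% → €0.77
Storage bin €22.25: general merchandise → 5.5% → €1.22
Rotisserie chicken €7.40: hot prepared food, buyer-exempt → 0% → €0.00
Pizza slice €4.66: hot prepared food, buyer-exempt → 0% → €0.00
Salad bar box €9.96: hot prepared food, buyer-exempt → 0% → €0.00
Laptop €492.51: electronic goods → 6.5% → €32.01
Wireless router €150.11: electronic goods → 6.5% → €9.76
Total tax = €9.35 + €0.77 + €1.22 + €32.01 + €9.76 = €53.11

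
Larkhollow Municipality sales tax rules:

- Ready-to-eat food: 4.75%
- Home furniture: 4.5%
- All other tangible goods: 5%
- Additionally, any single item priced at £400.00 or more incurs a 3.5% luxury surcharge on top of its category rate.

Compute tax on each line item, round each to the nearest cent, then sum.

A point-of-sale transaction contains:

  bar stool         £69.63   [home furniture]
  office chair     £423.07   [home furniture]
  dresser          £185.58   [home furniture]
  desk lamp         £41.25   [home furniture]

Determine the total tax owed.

Bar stool £69.63: home furniture → 4.5% → £3.13
Office chair £423.07: home furniture → 4.5% + 3.5% surcharge = 8% → £33.85
Dresser £185.58: home furniture → 4.5% → £8.35
Desk lamp £41.25: home furniture → 4.5% → £1.86
Total tax = £3.13 + £33.85 + £8.35 + £1.86 = £47.19

£47.19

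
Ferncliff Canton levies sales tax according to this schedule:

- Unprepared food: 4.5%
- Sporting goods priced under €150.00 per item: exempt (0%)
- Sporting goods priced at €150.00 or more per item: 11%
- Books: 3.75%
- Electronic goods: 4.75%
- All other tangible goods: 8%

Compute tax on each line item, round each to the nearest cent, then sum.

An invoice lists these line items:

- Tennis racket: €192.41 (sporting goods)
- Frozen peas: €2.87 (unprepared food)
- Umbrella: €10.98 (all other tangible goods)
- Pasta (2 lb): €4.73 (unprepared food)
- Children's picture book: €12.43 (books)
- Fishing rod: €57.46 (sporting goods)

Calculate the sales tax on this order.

Tennis racket €192.41: sporting goods, €150.00 or more → 11% → €21.17
Frozen peas €2.87: unprepared food → 4.5% → €0.13
Umbrella €10.98: all other tangible goods → 8% → €0.88
Pasta (2 lb) €4.73: unprepared food → 4.5% → €0.21
Children's picture book €12.43: books → 3.75% → €0.47
Fishing rod €57.46: sporting goods, under €150.00 → 0% → €0.00
Total tax = €21.17 + €0.13 + €0.88 + €0.21 + €0.47 = €22.86

€22.86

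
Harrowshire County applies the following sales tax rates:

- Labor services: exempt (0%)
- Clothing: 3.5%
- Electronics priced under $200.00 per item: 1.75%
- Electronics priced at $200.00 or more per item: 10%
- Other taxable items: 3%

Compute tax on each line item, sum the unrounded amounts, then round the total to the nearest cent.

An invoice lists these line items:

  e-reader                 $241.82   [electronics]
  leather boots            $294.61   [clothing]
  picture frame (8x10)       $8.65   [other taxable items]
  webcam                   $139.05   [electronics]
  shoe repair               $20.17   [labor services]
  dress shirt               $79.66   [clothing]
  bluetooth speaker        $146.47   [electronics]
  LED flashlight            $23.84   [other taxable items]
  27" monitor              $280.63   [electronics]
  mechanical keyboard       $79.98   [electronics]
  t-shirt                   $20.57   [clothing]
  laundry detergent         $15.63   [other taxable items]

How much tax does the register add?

E-reader $241.82: electronics, $200.00 or more → 10% → $24.182
Leather boots $294.61: clothing → 3.5% → $10.31135
Picture frame (8x10) $8.65: other taxable items → 3% → $0.2595
Webcam $139.05: electronics, under $200.00 → 1.75% → $2.433375
Shoe repair $20.17: labor services → 0% → $0.00
Dress shirt $79.66: clothing → 3.5% → $2.7881
Bluetooth speaker $146.47: electronics, under $200.00 → 1.75% → $2.563225
LED flashlight $23.84: other taxable items → 3% → $0.7152
27" monitor $280.63: electronics, $200.00 or more → 10% → $28.063
Mechanical keyboard $79.98: electronics, under $200.00 → 1.75% → $1.39965
T-shirt $20.57: clothing → 3.5% → $0.71995
Laundry detergent $15.63: other taxable items → 3% → $0.4689
Unrounded tax sum = $73.90425 → $73.90

$73.90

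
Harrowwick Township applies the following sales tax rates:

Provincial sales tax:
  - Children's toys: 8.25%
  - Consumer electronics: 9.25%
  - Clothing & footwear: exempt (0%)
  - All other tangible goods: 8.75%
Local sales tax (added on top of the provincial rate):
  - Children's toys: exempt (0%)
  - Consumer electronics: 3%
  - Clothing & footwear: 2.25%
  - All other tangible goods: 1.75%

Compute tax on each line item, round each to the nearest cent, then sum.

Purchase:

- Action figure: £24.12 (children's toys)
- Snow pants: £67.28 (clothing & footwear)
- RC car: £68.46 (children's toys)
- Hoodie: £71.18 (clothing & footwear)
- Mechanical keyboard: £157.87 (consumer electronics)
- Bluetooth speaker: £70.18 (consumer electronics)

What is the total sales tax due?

£38.69

Action figure £24.12: children's toys → 8.25% + 0% local = 8.25% → £1.99
Snow pants £67.28: clothing & footwear → 0% + 2.25% local = 2.25% → £1.51
RC car £68.46: children's toys → 8.25% + 0% local = 8.25% → £5.65
Hoodie £71.18: clothing & footwear → 0% + 2.25% local = 2.25% → £1.60
Mechanical keyboard £157.87: consumer electronics → 9.25% + 3% local = 12.25% → £19.34
Bluetooth speaker £70.18: consumer electronics → 9.25% + 3% local = 12.25% → £8.60
Total tax = £1.99 + £1.51 + £5.65 + £1.60 + £19.34 + £8.60 = £38.69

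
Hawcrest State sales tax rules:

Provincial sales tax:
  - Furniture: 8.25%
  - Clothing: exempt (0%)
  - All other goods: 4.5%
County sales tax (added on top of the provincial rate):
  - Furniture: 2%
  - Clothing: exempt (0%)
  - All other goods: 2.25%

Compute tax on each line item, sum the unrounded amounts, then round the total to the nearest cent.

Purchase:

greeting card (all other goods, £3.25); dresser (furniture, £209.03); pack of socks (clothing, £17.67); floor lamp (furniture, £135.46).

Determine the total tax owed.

Greeting card £3.25: all other goods → 4.5% + 2.25% county = 6.75% → £0.219375
Dresser £209.03: furniture → 8.25% + 2% county = 10.25% → £21.425575
Pack of socks £17.67: clothing → 0% + 0% county = 0% → £0.00
Floor lamp £135.46: furniture → 8.25% + 2% county = 10.25% → £13.88465
Unrounded tax sum = £35.5296 → £35.53

£35.53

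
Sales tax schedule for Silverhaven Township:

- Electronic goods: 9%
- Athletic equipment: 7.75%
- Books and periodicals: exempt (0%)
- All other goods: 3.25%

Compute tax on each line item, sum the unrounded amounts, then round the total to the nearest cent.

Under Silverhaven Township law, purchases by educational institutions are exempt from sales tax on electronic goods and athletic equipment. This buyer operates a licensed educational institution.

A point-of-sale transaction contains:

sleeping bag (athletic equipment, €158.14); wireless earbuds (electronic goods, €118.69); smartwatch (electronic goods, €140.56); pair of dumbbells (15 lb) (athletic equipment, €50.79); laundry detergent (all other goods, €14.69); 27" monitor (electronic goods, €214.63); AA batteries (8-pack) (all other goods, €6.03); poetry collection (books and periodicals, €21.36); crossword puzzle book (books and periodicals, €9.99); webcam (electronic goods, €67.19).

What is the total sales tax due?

Sleeping bag €158.14: athletic equipment, buyer-exempt → 0% → €0.00
Wireless earbuds €118.69: electronic goods, buyer-exempt → 0% → €0.00
Smartwatch €140.56: electronic goods, buyer-exempt → 0% → €0.00
Pair of dumbbells (15 lb) €50.79: athletic equipment, buyer-exempt → 0% → €0.00
Laundry detergent €14.69: all other goods → 3.25% → €0.477425
27" monitor €214.63: electronic goods, buyer-exempt → 0% → €0.00
AA batteries (8-pack) €6.03: all other goods → 3.25% → €0.195975
Poetry collection €21.36: books and periodicals → 0% → €0.00
Crossword puzzle book €9.99: books and periodicals → 0% → €0.00
Webcam €67.19: electronic goods, buyer-exempt → 0% → €0.00
Unrounded tax sum = €0.6734 → €0.67

€0.67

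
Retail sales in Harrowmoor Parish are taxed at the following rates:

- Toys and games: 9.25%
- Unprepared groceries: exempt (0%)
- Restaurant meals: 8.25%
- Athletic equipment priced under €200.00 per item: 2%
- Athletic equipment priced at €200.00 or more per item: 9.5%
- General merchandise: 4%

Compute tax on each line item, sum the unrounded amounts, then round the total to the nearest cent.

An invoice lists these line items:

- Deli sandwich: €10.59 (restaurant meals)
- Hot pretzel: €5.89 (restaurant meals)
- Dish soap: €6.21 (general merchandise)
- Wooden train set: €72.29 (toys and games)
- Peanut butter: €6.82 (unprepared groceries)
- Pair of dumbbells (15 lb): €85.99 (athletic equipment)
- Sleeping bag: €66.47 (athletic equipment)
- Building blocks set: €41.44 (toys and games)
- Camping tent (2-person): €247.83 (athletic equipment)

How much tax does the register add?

€38.72

Deli sandwich €10.59: restaurant meals → 8.25% → €0.873675
Hot pretzel €5.89: restaurant meals → 8.25% → €0.485925
Dish soap €6.21: general merchandise → 4% → €0.2484
Wooden train set €72.29: toys and games → 9.25% → €6.686825
Peanut butter €6.82: unprepared groceries → 0% → €0.00
Pair of dumbbells (15 lb) €85.99: athletic equipment, under €200.00 → 2% → €1.7198
Sleeping bag €66.47: athletic equipment, under €200.00 → 2% → €1.3294
Building blocks set €41.44: toys and games → 9.25% → €3.8332
Camping tent (2-person) €247.83: athletic equipment, €200.00 or more → 9.5% → €23.54385
Unrounded tax sum = €38.721075 → €38.72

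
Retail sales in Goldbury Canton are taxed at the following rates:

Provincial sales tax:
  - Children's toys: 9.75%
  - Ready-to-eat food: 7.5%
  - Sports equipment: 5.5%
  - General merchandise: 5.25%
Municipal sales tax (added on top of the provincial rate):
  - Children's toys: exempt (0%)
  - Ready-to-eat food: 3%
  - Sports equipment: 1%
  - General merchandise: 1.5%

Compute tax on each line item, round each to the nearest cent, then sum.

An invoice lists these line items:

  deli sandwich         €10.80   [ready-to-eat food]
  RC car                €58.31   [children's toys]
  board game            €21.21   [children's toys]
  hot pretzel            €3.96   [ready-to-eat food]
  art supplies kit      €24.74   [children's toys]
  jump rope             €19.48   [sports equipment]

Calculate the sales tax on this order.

€12.99

Deli sandwich €10.80: ready-to-eat food → 7.5% + 3% municipal = 10.5% → €1.13
RC car €58.31: children's toys → 9.75% + 0% municipal = 9.75% → €5.69
Board game €21.21: children's toys → 9.75% + 0% municipal = 9.75% → €2.07
Hot pretzel €3.96: ready-to-eat food → 7.5% + 3% municipal = 10.5% → €0.42
Art supplies kit €24.74: children's toys → 9.75% + 0% municipal = 9.75% → €2.41
Jump rope €19.48: sports equipment → 5.5% + 1% municipal = 6.5% → €1.27
Total tax = €1.13 + €5.69 + €2.07 + €0.42 + €2.41 + €1.27 = €12.99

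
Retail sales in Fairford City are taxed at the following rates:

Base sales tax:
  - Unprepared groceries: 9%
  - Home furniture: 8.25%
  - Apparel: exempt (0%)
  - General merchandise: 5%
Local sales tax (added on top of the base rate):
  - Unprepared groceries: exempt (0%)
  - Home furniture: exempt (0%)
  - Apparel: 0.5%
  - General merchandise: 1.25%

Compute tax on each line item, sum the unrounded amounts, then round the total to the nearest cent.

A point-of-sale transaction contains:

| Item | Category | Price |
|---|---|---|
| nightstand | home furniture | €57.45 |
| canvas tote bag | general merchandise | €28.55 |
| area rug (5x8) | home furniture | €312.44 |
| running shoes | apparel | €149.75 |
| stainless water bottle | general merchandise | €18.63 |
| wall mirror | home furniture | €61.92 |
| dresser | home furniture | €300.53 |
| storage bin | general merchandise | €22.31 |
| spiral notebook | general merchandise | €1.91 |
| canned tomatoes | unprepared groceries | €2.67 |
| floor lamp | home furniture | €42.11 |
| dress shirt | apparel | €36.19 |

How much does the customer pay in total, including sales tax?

€1103.98

Nightstand €57.45: home furniture → 8.25% + 0% local = 8.25% → €4.739625
Canvas tote bag €28.55: general merchandise → 5% + 1.25% local = 6.25% → €1.784375
Area rug (5x8) €312.44: home furniture → 8.25% + 0% local = 8.25% → €25.7763
Running shoes €149.75: apparel → 0% + 0.5% local = 0.5% → €0.74875
Stainless water bottle €18.63: general merchandise → 5% + 1.25% local = 6.25% → €1.164375
Wall mirror €61.92: home furniture → 8.25% + 0% local = 8.25% → €5.1084
Dresser €300.53: home furniture → 8.25% + 0% local = 8.25% → €24.793725
Storage bin €22.31: general merchandise → 5% + 1.25% local = 6.25% → €1.394375
Spiral notebook €1.91: general merchandise → 5% + 1.25% local = 6.25% → €0.119375
Canned tomatoes €2.67: unprepared groceries → 9% + 0% local = 9% → €0.2403
Floor lamp €42.11: home furniture → 8.25% + 0% local = 8.25% → €3.474075
Dress shirt €36.19: apparel → 0% + 0.5% local = 0.5% → €0.18095
Subtotal = €1034.46; unrounded tax = €69.524625 → €69.52; total due = €1103.98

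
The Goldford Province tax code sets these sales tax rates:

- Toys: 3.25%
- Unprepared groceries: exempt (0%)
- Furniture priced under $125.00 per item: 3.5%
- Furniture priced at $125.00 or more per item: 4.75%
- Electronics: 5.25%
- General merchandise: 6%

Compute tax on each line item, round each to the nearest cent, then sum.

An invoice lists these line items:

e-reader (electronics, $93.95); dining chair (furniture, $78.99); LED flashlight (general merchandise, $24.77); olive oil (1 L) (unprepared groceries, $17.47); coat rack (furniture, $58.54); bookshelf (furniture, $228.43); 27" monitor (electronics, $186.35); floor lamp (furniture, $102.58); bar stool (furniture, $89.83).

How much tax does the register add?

E-reader $93.95: electronics → 5.25% → $4.93
Dining chair $78.99: furniture, under $125.00 → 3.5% → $2.76
LED flashlight $24.77: general merchandise → 6% → $1.49
Olive oil (1 L) $17.47: unprepared groceries → 0% → $0.00
Coat rack $58.54: furniture, under $125.00 → 3.5% → $2.05
Bookshelf $228.43: furniture, $125.00 or more → 4.75% → $10.85
27" monitor $186.35: electronics → 5.25% → $9.78
Floor lamp $102.58: furniture, under $125.00 → 3.5% → $3.59
Bar stool $89.83: furniture, under $125.00 → 3.5% → $3.14
Total tax = $4.93 + $2.76 + $1.49 + $2.05 + $10.85 + $9.78 + $3.59 + $3.14 = $38.59

$38.59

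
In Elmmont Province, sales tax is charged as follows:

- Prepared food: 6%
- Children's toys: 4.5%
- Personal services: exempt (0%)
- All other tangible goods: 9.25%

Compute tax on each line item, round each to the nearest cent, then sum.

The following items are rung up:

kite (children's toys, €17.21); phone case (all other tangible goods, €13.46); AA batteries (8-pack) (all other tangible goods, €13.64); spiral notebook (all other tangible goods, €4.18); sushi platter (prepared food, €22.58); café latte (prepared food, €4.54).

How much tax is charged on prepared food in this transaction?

Sushi platter €22.58: prepared food → 6% → €1.35
Café latte €4.54: prepared food → 6% → €0.27
Tax on prepared food = €1.35 + €0.27 = €1.62

€1.62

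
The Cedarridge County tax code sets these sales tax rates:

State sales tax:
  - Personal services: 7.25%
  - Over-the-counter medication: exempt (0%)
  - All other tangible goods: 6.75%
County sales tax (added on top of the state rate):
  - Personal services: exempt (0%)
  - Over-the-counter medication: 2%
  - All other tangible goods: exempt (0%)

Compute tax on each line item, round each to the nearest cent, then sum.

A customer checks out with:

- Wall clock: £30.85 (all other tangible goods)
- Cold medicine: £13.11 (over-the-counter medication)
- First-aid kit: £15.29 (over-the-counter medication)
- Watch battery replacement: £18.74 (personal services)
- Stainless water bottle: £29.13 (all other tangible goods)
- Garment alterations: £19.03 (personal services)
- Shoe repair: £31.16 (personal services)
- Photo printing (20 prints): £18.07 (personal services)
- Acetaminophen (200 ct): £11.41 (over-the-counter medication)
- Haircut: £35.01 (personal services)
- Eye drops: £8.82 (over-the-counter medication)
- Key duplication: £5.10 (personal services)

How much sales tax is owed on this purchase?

Wall clock £30.85: all other tangible goods → 6.75% + 0% county = 6.75% → £2.08
Cold medicine £13.11: over-the-counter medication → 0% + 2% county = 2% → £0.26
First-aid kit £15.29: over-the-counter medication → 0% + 2% county = 2% → £0.31
Watch battery replacement £18.74: personal services → 7.25% + 0% county = 7.25% → £1.36
Stainless water bottle £29.13: all other tangible goods → 6.75% + 0% county = 6.75% → £1.97
Garment alterations £19.03: personal services → 7.25% + 0% county = 7.25% → £1.38
Shoe repair £31.16: personal services → 7.25% + 0% county = 7.25% → £2.26
Photo printing (20 prints) £18.07: personal services → 7.25% + 0% county = 7.25% → £1.31
Acetaminophen (200 ct) £11.41: over-the-counter medication → 0% + 2% county = 2% → £0.23
Haircut £35.01: personal services → 7.25% + 0% county = 7.25% → £2.54
Eye drops £8.82: over-the-counter medication → 0% + 2% county = 2% → £0.18
Key duplication £5.10: personal services → 7.25% + 0% county = 7.25% → £0.37
Total tax = £2.08 + £0.26 + £0.31 + £1.36 + £1.97 + £1.38 + £2.26 + £1.31 + £0.23 + £2.54 + £0.18 + £0.37 = £14.25

£14.25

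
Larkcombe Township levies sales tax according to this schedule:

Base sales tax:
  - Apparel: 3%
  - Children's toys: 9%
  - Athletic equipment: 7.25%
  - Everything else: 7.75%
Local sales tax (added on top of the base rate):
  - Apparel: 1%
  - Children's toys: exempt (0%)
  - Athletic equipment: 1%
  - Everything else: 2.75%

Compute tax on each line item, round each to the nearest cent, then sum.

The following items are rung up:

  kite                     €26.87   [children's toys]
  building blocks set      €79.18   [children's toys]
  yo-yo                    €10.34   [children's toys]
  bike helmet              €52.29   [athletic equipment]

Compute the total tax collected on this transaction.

€14.79

Kite €26.87: children's toys → 9% + 0% local = 9% → €2.42
Building blocks set €79.18: children's toys → 9% + 0% local = 9% → €7.13
Yo-yo €10.34: children's toys → 9% + 0% local = 9% → €0.93
Bike helmet €52.29: athletic equipment → 7.25% + 1% local = 8.25% → €4.31
Total tax = €2.42 + €7.13 + €0.93 + €4.31 = €14.79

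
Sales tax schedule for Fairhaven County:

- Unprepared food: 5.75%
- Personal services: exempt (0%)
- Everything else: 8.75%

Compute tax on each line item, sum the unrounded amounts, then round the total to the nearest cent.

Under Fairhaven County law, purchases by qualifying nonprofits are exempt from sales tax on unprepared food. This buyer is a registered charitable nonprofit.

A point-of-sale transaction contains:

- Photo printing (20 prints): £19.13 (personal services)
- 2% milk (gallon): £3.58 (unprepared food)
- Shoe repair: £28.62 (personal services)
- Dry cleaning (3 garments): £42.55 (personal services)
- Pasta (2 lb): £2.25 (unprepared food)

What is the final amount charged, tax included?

Photo printing (20 prints) £19.13: personal services → 0% → £0.00
2% milk (gallon) £3.58: unprepared food, buyer-exempt → 0% → £0.00
Shoe repair £28.62: personal services → 0% → £0.00
Dry cleaning (3 garments) £42.55: personal services → 0% → £0.00
Pasta (2 lb) £2.25: unprepared food, buyer-exempt → 0% → £0.00
Subtotal = £96.13; unrounded tax = £0.00 → £0.00; total due = £96.13

£96.13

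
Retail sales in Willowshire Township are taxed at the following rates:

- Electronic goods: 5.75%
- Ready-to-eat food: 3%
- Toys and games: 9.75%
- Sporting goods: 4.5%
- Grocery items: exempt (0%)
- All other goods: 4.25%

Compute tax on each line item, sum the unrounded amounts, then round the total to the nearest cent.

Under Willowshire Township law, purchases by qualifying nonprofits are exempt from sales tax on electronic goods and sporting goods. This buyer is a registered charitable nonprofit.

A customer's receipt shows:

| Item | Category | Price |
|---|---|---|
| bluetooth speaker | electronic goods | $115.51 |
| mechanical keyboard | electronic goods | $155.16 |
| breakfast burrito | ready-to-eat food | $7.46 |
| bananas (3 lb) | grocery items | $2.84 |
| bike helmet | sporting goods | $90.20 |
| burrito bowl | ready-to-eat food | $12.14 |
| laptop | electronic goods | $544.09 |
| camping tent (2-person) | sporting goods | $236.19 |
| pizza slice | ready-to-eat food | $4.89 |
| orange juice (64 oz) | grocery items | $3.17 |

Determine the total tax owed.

Bluetooth speaker $115.51: electronic goods, buyer-exempt → 0% → $0.00
Mechanical keyboard $155.16: electronic goods, buyer-exempt → 0% → $0.00
Breakfast burrito $7.46: ready-to-eat food → 3% → $0.2238
Bananas (3 lb) $2.84: grocery items → 0% → $0.00
Bike helmet $90.20: sporting goods, buyer-exempt → 0% → $0.00
Burrito bowl $12.14: ready-to-eat food → 3% → $0.3642
Laptop $544.09: electronic goods, buyer-exempt → 0% → $0.00
Camping tent (2-person) $236.19: sporting goods, buyer-exempt → 0% → $0.00
Pizza slice $4.89: ready-to-eat food → 3% → $0.1467
Orange juice (64 oz) $3.17: grocery items → 0% → $0.00
Unrounded tax sum = $0.7347 → $0.73

$0.73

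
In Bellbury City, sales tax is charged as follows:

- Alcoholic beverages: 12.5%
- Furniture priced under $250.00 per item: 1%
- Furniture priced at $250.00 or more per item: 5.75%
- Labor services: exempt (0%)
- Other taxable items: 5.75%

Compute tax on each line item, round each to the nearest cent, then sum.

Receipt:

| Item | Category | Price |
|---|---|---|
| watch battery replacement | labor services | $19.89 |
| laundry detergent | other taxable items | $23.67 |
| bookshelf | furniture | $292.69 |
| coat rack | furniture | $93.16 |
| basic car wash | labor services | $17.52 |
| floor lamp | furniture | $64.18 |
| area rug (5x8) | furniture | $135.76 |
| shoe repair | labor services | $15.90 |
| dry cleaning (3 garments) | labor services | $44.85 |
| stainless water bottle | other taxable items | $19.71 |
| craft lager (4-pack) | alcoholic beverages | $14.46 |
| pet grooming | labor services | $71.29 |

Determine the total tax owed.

Watch battery replacement $19.89: labor services → 0% → $0.00
Laundry detergent $23.67: other taxable items → 5.75% → $1.36
Bookshelf $292.69: furniture, $250.00 or more → 5.75% → $16.83
Coat rack $93.16: furniture, under $250.00 → 1% → $0.93
Basic car wash $17.52: labor services → 0% → $0.00
Floor lamp $64.18: furniture, under $250.00 → 1% → $0.64
Area rug (5x8) $135.76: furniture, under $250.00 → 1% → $1.36
Shoe repair $15.90: labor services → 0% → $0.00
Dry cleaning (3 garments) $44.85: labor services → 0% → $0.00
Stainless water bottle $19.71: other taxable items → 5.75% → $1.13
Craft lager (4-pack) $14.46: alcoholic beverages → 12.5% → $1.81
Pet grooming $71.29: labor services → 0% → $0.00
Total tax = $1.36 + $16.83 + $0.93 + $0.64 + $1.36 + $1.13 + $1.81 = $24.06

$24.06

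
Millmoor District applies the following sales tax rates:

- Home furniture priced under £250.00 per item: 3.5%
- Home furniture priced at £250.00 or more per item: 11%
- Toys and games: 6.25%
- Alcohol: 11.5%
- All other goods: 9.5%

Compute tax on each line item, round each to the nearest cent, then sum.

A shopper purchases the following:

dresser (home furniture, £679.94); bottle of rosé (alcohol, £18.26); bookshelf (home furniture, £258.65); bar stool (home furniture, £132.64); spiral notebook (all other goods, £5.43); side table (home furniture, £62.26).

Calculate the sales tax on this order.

Dresser £679.94: home furniture, £250.00 or more → 11% → £74.79
Bottle of rosé £18.26: alcohol → 11.5% → £2.10
Bookshelf £258.65: home furniture, £250.00 or more → 11% → £28.45
Bar stool £132.64: home furniture, under £250.00 → 3.5% → £4.64
Spiral notebook £5.43: all other goods → 9.5% → £0.52
Side table £62.26: home furniture, under £250.00 → 3.5% → £2.18
Total tax = £74.79 + £2.10 + £28.45 + £4.64 + £0.52 + £2.18 = £112.68

£112.68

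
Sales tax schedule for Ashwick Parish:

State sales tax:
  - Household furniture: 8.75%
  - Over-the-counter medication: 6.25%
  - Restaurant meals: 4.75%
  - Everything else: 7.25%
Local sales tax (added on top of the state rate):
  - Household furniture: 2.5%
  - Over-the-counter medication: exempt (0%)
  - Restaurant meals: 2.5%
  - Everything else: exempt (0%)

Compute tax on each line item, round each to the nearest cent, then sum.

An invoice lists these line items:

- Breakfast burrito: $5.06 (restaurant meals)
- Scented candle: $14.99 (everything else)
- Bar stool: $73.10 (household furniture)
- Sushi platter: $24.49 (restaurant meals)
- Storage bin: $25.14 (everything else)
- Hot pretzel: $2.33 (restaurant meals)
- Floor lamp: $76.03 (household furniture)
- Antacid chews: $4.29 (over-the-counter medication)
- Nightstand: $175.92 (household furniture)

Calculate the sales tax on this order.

Breakfast burrito $5.06: restaurant meals → 4.75% + 2.5% local = 7.25% → $0.37
Scented candle $14.99: everything else → 7.25% + 0% local = 7.25% → $1.09
Bar stool $73.10: household furniture → 8.75% + 2.5% local = 11.25% → $8.22
Sushi platter $24.49: restaurant meals → 4.75% + 2.5% local = 7.25% → $1.78
Storage bin $25.14: everything else → 7.25% + 0% local = 7.25% → $1.82
Hot pretzel $2.33: restaurant meals → 4.75% + 2.5% local = 7.25% → $0.17
Floor lamp $76.03: household furniture → 8.75% + 2.5% local = 11.25% → $8.55
Antacid chews $4.29: over-the-counter medication → 6.25% + 0% local = 6.25% → $0.27
Nightstand $175.92: household furniture → 8.75% + 2.5% local = 11.25% → $19.79
Total tax = $0.37 + $1.09 + $8.22 + $1.78 + $1.82 + $0.17 + $8.55 + $0.27 + $19.79 = $42.06

$42.06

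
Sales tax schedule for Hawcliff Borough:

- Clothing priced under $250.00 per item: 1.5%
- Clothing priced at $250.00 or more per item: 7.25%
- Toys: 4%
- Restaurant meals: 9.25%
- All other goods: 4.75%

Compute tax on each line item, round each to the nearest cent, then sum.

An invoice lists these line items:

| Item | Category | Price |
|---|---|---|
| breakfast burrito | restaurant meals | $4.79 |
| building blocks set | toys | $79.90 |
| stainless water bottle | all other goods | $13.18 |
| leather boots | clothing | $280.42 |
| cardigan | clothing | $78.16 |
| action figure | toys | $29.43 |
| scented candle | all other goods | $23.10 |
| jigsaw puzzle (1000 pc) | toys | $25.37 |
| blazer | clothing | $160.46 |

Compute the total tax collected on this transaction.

Breakfast burrito $4.79: restaurant meals → 9.25% → $0.44
Building blocks set $79.90: toys → 4% → $3.20
Stainless water bottle $13.18: all other goods → 4.75% → $0.63
Leather boots $280.42: clothing, $250.00 or more → 7.25% → $20.33
Cardigan $78.16: clothing, under $250.00 → 1.5% → $1.17
Action figure $29.43: toys → 4% → $1.18
Scented candle $23.10: all other goods → 4.75% → $1.10
Jigsaw puzzle (1000 pc) $25.37: toys → 4% → $1.01
Blazer $160.46: clothing, under $250.00 → 1.5% → $2.41
Total tax = $0.44 + $3.20 + $0.63 + $20.33 + $1.17 + $1.18 + $1.10 + $1.01 + $2.41 = $31.47

$31.47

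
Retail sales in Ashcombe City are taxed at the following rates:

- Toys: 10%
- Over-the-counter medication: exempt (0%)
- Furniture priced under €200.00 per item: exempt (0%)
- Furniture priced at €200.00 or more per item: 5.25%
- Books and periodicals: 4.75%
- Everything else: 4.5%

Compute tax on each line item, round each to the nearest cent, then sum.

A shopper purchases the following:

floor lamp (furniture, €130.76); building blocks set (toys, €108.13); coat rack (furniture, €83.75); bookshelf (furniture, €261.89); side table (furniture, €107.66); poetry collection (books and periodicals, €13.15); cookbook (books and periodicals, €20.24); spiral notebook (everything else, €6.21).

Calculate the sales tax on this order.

Floor lamp €130.76: furniture, under €200.00 → 0% → €0.00
Building blocks set €108.13: toys → 10% → €10.81
Coat rack €83.75: furniture, under €200.00 → 0% → €0.00
Bookshelf €261.89: furniture, €200.00 or more → 5.25% → €13.75
Side table €107.66: furniture, under €200.00 → 0% → €0.00
Poetry collection €13.15: books and periodicals → 4.75% → €0.62
Cookbook €20.24: books and periodicals → 4.75% → €0.96
Spiral notebook €6.21: everything else → 4.5% → €0.28
Total tax = €10.81 + €13.75 + €0.62 + €0.96 + €0.28 = €26.42

€26.42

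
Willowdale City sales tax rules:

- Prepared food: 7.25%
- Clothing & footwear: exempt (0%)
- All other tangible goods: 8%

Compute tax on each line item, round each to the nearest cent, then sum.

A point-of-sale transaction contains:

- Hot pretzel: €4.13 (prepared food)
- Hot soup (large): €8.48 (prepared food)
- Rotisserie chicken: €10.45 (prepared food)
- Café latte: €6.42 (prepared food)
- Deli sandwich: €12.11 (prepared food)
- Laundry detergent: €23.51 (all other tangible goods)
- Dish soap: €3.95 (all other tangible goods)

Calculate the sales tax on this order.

€5.22

Hot pretzel €4.13: prepared food → 7.25% → €0.30
Hot soup (large) €8.48: prepared food → 7.25% → €0.61
Rotisserie chicken €10.45: prepared food → 7.25% → €0.76
Café latte €6.42: prepared food → 7.25% → €0.47
Deli sandwich €12.11: prepared food → 7.25% → €0.88
Laundry detergent €23.51: all other tangible goods → 8% → €1.88
Dish soap €3.95: all other tangible goods → 8% → €0.32
Total tax = €0.30 + €0.61 + €0.76 + €0.47 + €0.88 + €1.88 + €0.32 = €5.22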